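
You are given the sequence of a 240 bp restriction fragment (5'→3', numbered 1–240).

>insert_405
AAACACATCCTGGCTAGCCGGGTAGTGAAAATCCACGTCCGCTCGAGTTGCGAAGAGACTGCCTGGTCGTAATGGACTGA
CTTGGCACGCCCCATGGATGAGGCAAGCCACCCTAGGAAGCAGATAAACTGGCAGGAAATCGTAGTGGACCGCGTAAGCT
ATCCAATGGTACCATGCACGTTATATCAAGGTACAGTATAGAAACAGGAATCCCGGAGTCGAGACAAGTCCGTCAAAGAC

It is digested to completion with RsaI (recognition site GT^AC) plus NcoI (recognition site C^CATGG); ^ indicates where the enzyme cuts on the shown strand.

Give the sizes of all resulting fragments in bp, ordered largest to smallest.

92, 78, 48, 22 bp

RsaI sites (GTAC) start at positions 169, 191.
RsaI cuts after base 2 of each site, so after positions 170, 192.
The NcoI site (CCATGG) starts at position 92.
NcoI cuts after the first base of each site, so after position 92.
Combined cut positions: 92, 170, 192.
Linear molecule, 3 cuts → 4 fragments:
  1–92 → 92 bp
  93–170 → 78 bp
  171–192 → 22 bp
  193–240 → 48 bp
Sorted largest to smallest: 92, 78, 48, 22 bp.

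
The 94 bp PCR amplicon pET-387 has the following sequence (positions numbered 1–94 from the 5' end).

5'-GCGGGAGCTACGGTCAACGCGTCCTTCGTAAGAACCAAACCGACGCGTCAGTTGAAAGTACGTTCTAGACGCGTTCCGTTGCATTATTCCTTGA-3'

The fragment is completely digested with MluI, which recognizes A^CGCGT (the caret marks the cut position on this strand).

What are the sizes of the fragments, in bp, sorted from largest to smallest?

26, 26, 25, 17 bp

MluI sites (ACGCGT) start at positions 17, 43, 69.
MluI cuts after the first base of each site, so after positions 17, 43, 69.
Linear molecule, 3 cuts → 4 fragments:
  1–17 → 17 bp
  18–43 → 26 bp
  44–69 → 26 bp
  70–94 → 25 bp
Sorted largest to smallest: 26, 26, 25, 17 bp.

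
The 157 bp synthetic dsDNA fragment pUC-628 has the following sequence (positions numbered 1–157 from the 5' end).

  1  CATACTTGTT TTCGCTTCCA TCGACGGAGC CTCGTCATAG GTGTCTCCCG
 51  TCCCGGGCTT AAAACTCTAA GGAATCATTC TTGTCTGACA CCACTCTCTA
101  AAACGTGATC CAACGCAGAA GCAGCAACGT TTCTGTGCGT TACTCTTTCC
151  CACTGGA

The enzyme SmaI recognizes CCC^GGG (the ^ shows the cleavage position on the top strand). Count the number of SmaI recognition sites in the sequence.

1

CCCGGG occurs starting at position 52.
SmaI cuts at 1 site.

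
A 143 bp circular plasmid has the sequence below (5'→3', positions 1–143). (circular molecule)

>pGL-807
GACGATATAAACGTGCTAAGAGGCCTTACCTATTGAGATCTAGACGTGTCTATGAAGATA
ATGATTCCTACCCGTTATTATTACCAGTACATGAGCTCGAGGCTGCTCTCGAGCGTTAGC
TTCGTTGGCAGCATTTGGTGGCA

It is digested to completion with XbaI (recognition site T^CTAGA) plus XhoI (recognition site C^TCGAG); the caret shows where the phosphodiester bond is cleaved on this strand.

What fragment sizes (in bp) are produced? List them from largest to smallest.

74, 57, 12 bp

The XbaI site (TCTAGA) starts at position 39.
XbaI cuts after the first base of each site, so after position 39.
XhoI sites (CTCGAG) start at positions 96, 108.
XhoI cuts after the first base of each site, so after positions 96, 108.
Combined cut positions: 39, 96, 108.
Circular molecule, 3 cuts → 3 fragments:
  40–96 → 57 bp
  97–108 → 12 bp
  109–143 then 1–39 → 35 + 39 = 74 bp
Sorted largest to smallest: 74, 57, 12 bp.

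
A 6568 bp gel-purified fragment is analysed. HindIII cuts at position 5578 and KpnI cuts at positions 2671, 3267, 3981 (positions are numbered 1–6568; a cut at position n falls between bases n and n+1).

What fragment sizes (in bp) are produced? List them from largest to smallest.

2671, 1597, 990, 714, 596 bp

Combined cut positions (sorted): 2671, 3267, 3981, 5578.
Linear molecule, 4 cuts → 5 fragments:
  2671 − 0 = 2671 bp
  3267 − 2671 = 596 bp
  3981 − 3267 = 714 bp
  5578 − 3981 = 1597 bp
  6568 − 5578 = 990 bp
Sorted largest to smallest: 2671, 1597, 990, 714, 596 bp.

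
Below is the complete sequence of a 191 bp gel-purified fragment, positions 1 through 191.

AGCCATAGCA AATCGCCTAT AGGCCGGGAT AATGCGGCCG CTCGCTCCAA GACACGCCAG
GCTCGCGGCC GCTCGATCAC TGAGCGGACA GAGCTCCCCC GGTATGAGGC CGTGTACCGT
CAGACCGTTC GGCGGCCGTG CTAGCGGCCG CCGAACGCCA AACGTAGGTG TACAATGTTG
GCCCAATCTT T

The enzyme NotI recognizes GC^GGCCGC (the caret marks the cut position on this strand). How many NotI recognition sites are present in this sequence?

3

GCGGCCGC occurs starting at positions 34, 65, 144.
NotI cuts at 3 sites.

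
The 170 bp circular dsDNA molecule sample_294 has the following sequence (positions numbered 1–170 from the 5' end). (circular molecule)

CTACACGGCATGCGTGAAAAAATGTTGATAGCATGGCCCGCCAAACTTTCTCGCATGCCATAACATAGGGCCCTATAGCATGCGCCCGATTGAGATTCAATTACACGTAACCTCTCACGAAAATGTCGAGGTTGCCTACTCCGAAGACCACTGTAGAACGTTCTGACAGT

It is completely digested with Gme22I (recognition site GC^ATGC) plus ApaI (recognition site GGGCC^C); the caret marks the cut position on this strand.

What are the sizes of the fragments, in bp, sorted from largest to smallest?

100, 45, 18, 7 bp

Gme22I sites (GCATGC) start at positions 8, 53, 78.
Gme22I cuts after base 2 of each site, so after positions 9, 54, 79.
The ApaI site (GGGCCC) starts at position 68.
ApaI cuts after base 5 of each site (before the last base), so after position 72.
Combined cut positions: 9, 54, 72, 79.
Circular molecule, 4 cuts → 4 fragments:
  10–54 → 45 bp
  55–72 → 18 bp
  73–79 → 7 bp
  80–170 then 1–9 → 91 + 9 = 100 bp
Sorted largest to smallest: 100, 45, 18, 7 bp.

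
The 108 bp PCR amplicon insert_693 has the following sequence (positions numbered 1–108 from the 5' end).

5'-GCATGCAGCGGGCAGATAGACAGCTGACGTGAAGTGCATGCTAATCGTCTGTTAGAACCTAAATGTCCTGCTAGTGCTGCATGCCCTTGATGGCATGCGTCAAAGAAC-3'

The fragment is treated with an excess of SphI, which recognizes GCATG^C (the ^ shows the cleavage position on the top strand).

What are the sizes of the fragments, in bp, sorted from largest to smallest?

SphI sites (GCATGC) start at positions 1, 36, 79, 93.
SphI cuts after base 5 of each site (before the last base), so after positions 5, 40, 83, 97.
Linear molecule, 4 cuts → 5 fragments:
  1–5 → 5 bp
  6–40 → 35 bp
  41–83 → 43 bp
  84–97 → 14 bp
  98–108 → 11 bp
Sorted largest to smallest: 43, 35, 14, 11, 5 bp.

43, 35, 14, 11, 5 bp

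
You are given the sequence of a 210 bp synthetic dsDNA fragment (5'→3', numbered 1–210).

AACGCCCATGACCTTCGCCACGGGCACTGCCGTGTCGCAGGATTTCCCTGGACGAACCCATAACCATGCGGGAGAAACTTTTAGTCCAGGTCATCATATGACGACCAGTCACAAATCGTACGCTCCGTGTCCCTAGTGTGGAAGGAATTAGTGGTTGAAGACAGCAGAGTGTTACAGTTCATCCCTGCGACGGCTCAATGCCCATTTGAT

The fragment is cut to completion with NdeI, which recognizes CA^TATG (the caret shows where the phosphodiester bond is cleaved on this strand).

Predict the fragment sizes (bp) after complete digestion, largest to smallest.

The NdeI site (CATATG) starts at position 95.
NdeI cuts after base 2 of each site, so after position 96.
Linear molecule, 1 cut → 2 fragments:
  1–96 → 96 bp
  97–210 → 114 bp
Sorted largest to smallest: 114, 96 bp.

114, 96 bp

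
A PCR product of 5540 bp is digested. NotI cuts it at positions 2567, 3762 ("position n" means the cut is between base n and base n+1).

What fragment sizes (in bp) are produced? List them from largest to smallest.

Linear molecule, 2 cuts → 3 fragments:
  2567 − 0 = 2567 bp
  3762 − 2567 = 1195 bp
  5540 − 3762 = 1778 bp
Sorted largest to smallest: 2567, 1778, 1195 bp.

2567, 1778, 1195 bp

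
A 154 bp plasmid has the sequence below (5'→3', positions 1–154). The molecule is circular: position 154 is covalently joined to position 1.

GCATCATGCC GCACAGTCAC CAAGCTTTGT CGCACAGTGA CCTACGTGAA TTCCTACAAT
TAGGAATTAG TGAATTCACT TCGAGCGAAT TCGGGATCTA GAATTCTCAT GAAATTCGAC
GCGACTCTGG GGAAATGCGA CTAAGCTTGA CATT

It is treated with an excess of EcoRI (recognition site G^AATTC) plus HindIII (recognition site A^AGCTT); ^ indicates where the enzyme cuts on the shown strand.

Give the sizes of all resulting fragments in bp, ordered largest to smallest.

EcoRI sites (GAATTC) start at positions 48, 72, 87, 101.
EcoRI cuts after the first base of each site, so after positions 48, 72, 87, 101.
HindIII sites (AAGCTT) start at positions 22, 143.
HindIII cuts after the first base of each site, so after positions 22, 143.
Combined cut positions: 22, 48, 72, 87, 101, 143.
Circular molecule, 6 cuts → 6 fragments:
  23–48 → 26 bp
  49–72 → 24 bp
  73–87 → 15 bp
  88–101 → 14 bp
  102–143 → 42 bp
  144–154 then 1–22 → 11 + 22 = 33 bp
Sorted largest to smallest: 42, 33, 26, 24, 15, 14 bp.

42, 33, 26, 24, 15, 14 bp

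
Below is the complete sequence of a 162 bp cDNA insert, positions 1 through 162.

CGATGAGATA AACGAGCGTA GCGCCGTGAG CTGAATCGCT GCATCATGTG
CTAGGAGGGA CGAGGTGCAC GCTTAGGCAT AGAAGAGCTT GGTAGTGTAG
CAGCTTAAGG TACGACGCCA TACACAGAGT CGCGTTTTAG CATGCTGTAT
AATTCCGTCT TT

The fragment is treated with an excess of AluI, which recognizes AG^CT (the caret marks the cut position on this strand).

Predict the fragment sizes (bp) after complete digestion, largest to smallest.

59, 57, 30, 16 bp

AluI sites (AGCT) start at positions 29, 86, 102.
AluI cuts after base 2 of each site, so after positions 30, 87, 103.
Linear molecule, 3 cuts → 4 fragments:
  1–30 → 30 bp
  31–87 → 57 bp
  88–103 → 16 bp
  104–162 → 59 bp
Sorted largest to smallest: 59, 57, 30, 16 bp.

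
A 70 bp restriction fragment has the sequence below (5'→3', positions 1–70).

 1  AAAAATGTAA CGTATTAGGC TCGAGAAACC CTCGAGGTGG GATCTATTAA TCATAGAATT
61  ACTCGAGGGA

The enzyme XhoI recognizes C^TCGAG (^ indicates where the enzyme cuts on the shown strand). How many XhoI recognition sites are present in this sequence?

3

CTCGAG occurs starting at positions 20, 31, 62.
XhoI cuts at 3 sites.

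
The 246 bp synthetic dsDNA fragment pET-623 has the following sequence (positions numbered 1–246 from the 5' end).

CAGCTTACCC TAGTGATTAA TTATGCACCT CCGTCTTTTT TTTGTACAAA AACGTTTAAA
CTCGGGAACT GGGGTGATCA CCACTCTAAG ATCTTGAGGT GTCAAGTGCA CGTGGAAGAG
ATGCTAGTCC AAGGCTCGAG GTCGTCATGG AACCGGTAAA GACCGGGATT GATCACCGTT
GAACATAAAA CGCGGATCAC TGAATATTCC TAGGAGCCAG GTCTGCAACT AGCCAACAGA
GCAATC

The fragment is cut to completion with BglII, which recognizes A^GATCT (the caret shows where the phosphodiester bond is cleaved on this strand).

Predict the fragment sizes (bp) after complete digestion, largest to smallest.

157, 89 bp

The BglII site (AGATCT) starts at position 89.
BglII cuts after the first base of each site, so after position 89.
Linear molecule, 1 cut → 2 fragments:
  1–89 → 89 bp
  90–246 → 157 bp
Sorted largest to smallest: 157, 89 bp.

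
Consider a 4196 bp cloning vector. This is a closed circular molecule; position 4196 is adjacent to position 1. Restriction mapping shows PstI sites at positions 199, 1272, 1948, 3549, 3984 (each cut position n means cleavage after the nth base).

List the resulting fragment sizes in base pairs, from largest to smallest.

1601, 1073, 676, 435, 411 bp

Circular molecule, 5 cuts → 5 fragments:
  1272 − 199 = 1073 bp
  1948 − 1272 = 676 bp
  3549 − 1948 = 1601 bp
  3984 − 3549 = 435 bp
  wrap: 4196 − 3984 + 199 = 411 bp
Sorted largest to smallest: 1601, 1073, 676, 435, 411 bp.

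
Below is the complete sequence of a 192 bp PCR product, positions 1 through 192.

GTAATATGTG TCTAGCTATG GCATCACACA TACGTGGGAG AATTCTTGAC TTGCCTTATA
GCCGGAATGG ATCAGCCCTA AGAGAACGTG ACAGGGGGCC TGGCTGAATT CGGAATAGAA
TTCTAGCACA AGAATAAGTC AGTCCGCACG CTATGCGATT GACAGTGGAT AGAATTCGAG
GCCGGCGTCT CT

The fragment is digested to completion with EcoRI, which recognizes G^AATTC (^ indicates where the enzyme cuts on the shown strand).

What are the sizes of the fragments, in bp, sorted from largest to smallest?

EcoRI sites (GAATTC) start at positions 40, 106, 118, 172.
EcoRI cuts after the first base of each site, so after positions 40, 106, 118, 172.
Linear molecule, 4 cuts → 5 fragments:
  1–40 → 40 bp
  41–106 → 66 bp
  107–118 → 12 bp
  119–172 → 54 bp
  173–192 → 20 bp
Sorted largest to smallest: 66, 54, 40, 20, 12 bp.

66, 54, 40, 20, 12 bp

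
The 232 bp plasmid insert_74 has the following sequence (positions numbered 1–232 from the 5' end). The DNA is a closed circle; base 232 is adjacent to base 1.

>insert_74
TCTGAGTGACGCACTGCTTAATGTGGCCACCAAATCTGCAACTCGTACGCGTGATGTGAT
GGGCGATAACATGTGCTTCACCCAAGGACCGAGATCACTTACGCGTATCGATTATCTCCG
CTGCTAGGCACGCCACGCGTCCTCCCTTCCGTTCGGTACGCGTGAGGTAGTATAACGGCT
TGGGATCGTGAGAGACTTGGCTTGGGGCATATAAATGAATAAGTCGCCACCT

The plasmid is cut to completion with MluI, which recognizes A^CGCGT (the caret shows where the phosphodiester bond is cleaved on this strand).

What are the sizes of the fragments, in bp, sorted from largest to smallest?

MluI sites (ACGCGT) start at positions 47, 101, 135, 158.
MluI cuts after the first base of each site, so after positions 47, 101, 135, 158.
Circular molecule, 4 cuts → 4 fragments:
  48–101 → 54 bp
  102–135 → 34 bp
  136–158 → 23 bp
  159–232 then 1–47 → 74 + 47 = 121 bp
Sorted largest to smallest: 121, 54, 34, 23 bp.

121, 54, 34, 23 bp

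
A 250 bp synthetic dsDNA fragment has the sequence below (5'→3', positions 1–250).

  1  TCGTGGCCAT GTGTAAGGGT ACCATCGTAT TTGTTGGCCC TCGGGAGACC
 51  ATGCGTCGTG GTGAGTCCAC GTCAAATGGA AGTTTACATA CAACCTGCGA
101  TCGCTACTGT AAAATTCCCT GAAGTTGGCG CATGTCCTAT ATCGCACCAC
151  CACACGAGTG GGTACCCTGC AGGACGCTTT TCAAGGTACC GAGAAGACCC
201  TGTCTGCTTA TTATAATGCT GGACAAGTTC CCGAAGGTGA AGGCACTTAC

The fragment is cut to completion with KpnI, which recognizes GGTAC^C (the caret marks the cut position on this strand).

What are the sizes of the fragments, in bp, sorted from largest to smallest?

143, 61, 24, 22 bp

KpnI sites (GGTACC) start at positions 18, 161, 185.
KpnI cuts after base 5 of each site (before the last base), so after positions 22, 165, 189.
Linear molecule, 3 cuts → 4 fragments:
  1–22 → 22 bp
  23–165 → 143 bp
  166–189 → 24 bp
  190–250 → 61 bp
Sorted largest to smallest: 143, 61, 24, 22 bp.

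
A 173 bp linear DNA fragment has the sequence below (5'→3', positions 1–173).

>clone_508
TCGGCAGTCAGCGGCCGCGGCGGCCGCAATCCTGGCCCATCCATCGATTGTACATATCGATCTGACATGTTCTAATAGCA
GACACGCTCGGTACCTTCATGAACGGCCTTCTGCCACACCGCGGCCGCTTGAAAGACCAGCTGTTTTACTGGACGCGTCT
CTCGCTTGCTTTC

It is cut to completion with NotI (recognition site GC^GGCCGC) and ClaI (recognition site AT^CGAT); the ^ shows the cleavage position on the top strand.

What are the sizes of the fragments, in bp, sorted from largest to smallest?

NotI sites (GCGGCCGC) start at positions 11, 20, 121.
NotI cuts after base 2 of each site, so after positions 12, 21, 122.
ClaI sites (ATCGAT) start at positions 43, 56.
ClaI cuts after base 2 of each site, so after positions 44, 57.
Combined cut positions: 12, 21, 44, 57, 122.
Linear molecule, 5 cuts → 6 fragments:
  1–12 → 12 bp
  13–21 → 9 bp
  22–44 → 23 bp
  45–57 → 13 bp
  58–122 → 65 bp
  123–173 → 51 bp
Sorted largest to smallest: 65, 51, 23, 13, 12, 9 bp.

65, 51, 23, 13, 12, 9 bp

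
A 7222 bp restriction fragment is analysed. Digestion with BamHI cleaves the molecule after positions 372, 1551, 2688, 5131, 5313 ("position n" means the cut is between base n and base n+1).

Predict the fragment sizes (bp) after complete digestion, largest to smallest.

2443, 1909, 1179, 1137, 372, 182 bp

Linear molecule, 5 cuts → 6 fragments:
  372 − 0 = 372 bp
  1551 − 372 = 1179 bp
  2688 − 1551 = 1137 bp
  5131 − 2688 = 2443 bp
  5313 − 5131 = 182 bp
  7222 − 5313 = 1909 bp
Sorted largest to smallest: 2443, 1909, 1179, 1137, 372, 182 bp.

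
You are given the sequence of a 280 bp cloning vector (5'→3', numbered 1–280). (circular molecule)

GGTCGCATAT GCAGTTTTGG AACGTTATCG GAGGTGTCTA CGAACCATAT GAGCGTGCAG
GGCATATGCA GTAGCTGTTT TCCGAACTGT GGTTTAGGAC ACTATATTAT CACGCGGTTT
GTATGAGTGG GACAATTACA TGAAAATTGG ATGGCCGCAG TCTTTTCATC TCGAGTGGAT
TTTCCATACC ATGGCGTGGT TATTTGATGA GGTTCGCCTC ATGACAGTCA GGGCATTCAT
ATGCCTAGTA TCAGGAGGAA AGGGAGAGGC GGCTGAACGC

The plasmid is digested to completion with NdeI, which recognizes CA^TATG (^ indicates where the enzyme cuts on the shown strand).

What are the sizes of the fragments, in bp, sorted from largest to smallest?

NdeI sites (CATATG) start at positions 6, 46, 63, 238.
NdeI cuts after base 2 of each site, so after positions 7, 47, 64, 239.
Circular molecule, 4 cuts → 4 fragments:
  8–47 → 40 bp
  48–64 → 17 bp
  65–239 → 175 bp
  240–280 then 1–7 → 41 + 7 = 48 bp
Sorted largest to smallest: 175, 48, 40, 17 bp.

175, 48, 40, 17 bp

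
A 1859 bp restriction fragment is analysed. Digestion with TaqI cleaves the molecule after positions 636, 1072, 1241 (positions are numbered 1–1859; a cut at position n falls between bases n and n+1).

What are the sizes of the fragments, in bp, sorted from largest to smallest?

636, 618, 436, 169 bp

Linear molecule, 3 cuts → 4 fragments:
  636 − 0 = 636 bp
  1072 − 636 = 436 bp
  1241 − 1072 = 169 bp
  1859 − 1241 = 618 bp
Sorted largest to smallest: 636, 618, 436, 169 bp.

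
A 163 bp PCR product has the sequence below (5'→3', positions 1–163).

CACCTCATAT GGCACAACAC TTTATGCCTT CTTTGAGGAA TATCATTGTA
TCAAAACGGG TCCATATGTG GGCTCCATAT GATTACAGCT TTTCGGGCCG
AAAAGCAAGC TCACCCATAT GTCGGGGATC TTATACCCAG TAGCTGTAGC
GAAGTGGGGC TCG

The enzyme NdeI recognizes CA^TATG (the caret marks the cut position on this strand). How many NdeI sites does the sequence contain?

CATATG occurs starting at positions 6, 63, 76, 116.
NdeI cuts at 4 sites.

4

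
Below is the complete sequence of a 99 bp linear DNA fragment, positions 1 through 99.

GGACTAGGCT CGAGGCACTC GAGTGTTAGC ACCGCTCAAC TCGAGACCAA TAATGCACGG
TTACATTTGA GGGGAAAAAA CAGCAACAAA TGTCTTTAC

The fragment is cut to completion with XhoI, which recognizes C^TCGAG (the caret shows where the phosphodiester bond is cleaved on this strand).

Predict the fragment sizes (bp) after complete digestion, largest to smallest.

XhoI sites (CTCGAG) start at positions 9, 18, 40.
XhoI cuts after the first base of each site, so after positions 9, 18, 40.
Linear molecule, 3 cuts → 4 fragments:
  1–9 → 9 bp
  10–18 → 9 bp
  19–40 → 22 bp
  41–99 → 59 bp
Sorted largest to smallest: 59, 22, 9, 9 bp.

59, 22, 9, 9 bp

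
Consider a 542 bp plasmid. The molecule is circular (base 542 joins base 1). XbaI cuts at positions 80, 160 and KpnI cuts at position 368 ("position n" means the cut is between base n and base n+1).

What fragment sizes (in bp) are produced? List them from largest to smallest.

Combined cut positions (sorted): 80, 160, 368.
Circular molecule, 3 cuts → 3 fragments:
  160 − 80 = 80 bp
  368 − 160 = 208 bp
  wrap: 542 − 368 + 80 = 254 bp
Sorted largest to smallest: 254, 208, 80 bp.

254, 208, 80 bp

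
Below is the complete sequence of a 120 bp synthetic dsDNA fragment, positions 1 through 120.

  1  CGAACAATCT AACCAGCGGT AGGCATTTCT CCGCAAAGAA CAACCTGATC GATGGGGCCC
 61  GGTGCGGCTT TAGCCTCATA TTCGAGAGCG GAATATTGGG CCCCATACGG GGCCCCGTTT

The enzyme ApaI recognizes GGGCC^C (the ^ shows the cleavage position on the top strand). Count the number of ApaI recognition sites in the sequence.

GGGCCC occurs starting at positions 55, 98, 110.
ApaI cuts at 3 sites.

3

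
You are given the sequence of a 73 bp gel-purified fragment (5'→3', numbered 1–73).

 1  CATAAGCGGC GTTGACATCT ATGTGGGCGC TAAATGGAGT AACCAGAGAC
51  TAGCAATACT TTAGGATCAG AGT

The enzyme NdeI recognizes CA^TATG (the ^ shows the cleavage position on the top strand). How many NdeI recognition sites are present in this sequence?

0

No occurrence of CATATG is present in the sequence.
NdeI does not cut: 0 sites.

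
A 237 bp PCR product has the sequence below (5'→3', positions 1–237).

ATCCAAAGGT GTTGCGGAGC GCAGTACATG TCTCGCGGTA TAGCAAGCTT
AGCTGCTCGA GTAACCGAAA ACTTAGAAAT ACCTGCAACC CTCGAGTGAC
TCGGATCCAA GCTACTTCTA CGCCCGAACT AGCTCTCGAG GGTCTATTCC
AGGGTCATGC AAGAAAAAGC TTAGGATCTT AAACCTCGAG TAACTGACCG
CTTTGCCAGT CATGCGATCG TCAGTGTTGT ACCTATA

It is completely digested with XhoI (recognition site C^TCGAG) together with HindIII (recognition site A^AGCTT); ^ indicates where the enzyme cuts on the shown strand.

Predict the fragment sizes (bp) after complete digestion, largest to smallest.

XhoI sites (CTCGAG) start at positions 56, 91, 135, 185.
XhoI cuts after the first base of each site, so after positions 56, 91, 135, 185.
HindIII sites (AAGCTT) start at positions 45, 167.
HindIII cuts after the first base of each site, so after positions 45, 167.
Combined cut positions: 45, 56, 91, 135, 167, 185.
Linear molecule, 6 cuts → 7 fragments:
  1–45 → 45 bp
  46–56 → 11 bp
  57–91 → 35 bp
  92–135 → 44 bp
  136–167 → 32 bp
  168–185 → 18 bp
  186–237 → 52 bp
Sorted largest to smallest: 52, 45, 44, 35, 32, 18, 11 bp.

52, 45, 44, 35, 32, 18, 11 bp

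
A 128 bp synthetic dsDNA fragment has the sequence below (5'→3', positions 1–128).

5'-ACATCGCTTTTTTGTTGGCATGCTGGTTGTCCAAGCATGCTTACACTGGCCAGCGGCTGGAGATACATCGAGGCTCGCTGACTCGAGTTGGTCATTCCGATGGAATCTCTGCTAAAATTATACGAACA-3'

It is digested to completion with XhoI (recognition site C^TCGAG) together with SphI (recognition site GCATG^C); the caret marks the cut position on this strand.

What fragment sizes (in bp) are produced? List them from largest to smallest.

The XhoI site (CTCGAG) starts at position 82.
XhoI cuts after the first base of each site, so after position 82.
SphI sites (GCATGC) start at positions 18, 35.
SphI cuts after base 5 of each site (before the last base), so after positions 22, 39.
Combined cut positions: 22, 39, 82.
Linear molecule, 3 cuts → 4 fragments:
  1–22 → 22 bp
  23–39 → 17 bp
  40–82 → 43 bp
  83–128 → 46 bp
Sorted largest to smallest: 46, 43, 22, 17 bp.

46, 43, 22, 17 bp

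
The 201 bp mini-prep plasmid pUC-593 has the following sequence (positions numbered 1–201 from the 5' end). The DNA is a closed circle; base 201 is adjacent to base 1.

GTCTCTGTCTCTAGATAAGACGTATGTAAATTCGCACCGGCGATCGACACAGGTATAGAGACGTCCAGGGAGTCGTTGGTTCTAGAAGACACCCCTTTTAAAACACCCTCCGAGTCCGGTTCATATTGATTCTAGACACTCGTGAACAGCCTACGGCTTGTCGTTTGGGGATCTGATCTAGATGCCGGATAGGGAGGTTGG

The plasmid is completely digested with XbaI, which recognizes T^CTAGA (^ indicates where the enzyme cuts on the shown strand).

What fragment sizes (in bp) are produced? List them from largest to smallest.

XbaI sites (TCTAGA) start at positions 10, 81, 131, 177.
XbaI cuts after the first base of each site, so after positions 10, 81, 131, 177.
Circular molecule, 4 cuts → 4 fragments:
  11–81 → 71 bp
  82–131 → 50 bp
  132–177 → 46 bp
  178–201 then 1–10 → 24 + 10 = 34 bp
Sorted largest to smallest: 71, 50, 46, 34 bp.

71, 50, 46, 34 bp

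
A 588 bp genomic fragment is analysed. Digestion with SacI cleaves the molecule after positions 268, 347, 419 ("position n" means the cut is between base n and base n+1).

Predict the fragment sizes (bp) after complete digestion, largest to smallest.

268, 169, 79, 72 bp

Linear molecule, 3 cuts → 4 fragments:
  268 − 0 = 268 bp
  347 − 268 = 79 bp
  419 − 347 = 72 bp
  588 − 419 = 169 bp
Sorted largest to smallest: 268, 169, 79, 72 bp.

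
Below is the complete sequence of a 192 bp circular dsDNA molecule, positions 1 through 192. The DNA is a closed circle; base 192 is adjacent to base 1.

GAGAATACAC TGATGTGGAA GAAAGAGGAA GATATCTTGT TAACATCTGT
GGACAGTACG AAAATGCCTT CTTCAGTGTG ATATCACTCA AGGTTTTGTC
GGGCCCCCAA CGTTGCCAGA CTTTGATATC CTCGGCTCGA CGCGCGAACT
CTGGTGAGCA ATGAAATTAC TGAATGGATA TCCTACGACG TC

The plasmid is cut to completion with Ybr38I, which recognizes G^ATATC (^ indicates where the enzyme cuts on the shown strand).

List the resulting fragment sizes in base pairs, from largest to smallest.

Ybr38I sites (GATATC) start at positions 31, 80, 125, 177.
Ybr38I cuts after the first base of each site, so after positions 31, 80, 125, 177.
Circular molecule, 4 cuts → 4 fragments:
  32–80 → 49 bp
  81–125 → 45 bp
  126–177 → 52 bp
  178–192 then 1–31 → 15 + 31 = 46 bp
Sorted largest to smallest: 52, 49, 46, 45 bp.

52, 49, 46, 45 bp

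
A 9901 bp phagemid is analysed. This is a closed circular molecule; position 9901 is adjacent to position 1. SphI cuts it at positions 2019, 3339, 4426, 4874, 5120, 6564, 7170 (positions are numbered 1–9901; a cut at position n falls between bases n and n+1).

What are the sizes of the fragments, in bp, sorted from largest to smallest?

4750, 1444, 1320, 1087, 606, 448, 246 bp

Circular molecule, 7 cuts → 7 fragments:
  3339 − 2019 = 1320 bp
  4426 − 3339 = 1087 bp
  4874 − 4426 = 448 bp
  5120 − 4874 = 246 bp
  6564 − 5120 = 1444 bp
  7170 − 6564 = 606 bp
  wrap: 9901 − 7170 + 2019 = 4750 bp
Sorted largest to smallest: 4750, 1444, 1320, 1087, 606, 448, 246 bp.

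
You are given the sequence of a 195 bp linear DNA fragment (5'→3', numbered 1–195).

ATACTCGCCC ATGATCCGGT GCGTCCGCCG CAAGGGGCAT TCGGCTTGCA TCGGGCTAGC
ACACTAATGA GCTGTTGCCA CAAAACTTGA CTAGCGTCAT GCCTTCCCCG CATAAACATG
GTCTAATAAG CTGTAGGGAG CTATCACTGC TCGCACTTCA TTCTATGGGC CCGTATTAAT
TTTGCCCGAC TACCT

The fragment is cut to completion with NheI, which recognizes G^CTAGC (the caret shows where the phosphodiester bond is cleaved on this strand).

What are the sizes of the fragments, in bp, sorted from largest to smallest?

140, 55 bp

The NheI site (GCTAGC) starts at position 55.
NheI cuts after the first base of each site, so after position 55.
Linear molecule, 1 cut → 2 fragments:
  1–55 → 55 bp
  56–195 → 140 bp
Sorted largest to smallest: 140, 55 bp.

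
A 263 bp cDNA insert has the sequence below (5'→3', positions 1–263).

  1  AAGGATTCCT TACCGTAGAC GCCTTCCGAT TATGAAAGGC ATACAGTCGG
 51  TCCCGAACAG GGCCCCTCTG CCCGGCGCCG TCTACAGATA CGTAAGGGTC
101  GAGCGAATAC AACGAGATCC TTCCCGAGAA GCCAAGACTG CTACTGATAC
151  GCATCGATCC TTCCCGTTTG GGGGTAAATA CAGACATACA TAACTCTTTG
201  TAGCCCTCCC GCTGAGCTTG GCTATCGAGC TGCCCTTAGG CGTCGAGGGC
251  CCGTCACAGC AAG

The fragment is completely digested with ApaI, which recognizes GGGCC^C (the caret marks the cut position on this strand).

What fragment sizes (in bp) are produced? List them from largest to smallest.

187, 64, 12 bp

ApaI sites (GGGCCC) start at positions 60, 247.
ApaI cuts after base 5 of each site (before the last base), so after positions 64, 251.
Linear molecule, 2 cuts → 3 fragments:
  1–64 → 64 bp
  65–251 → 187 bp
  252–263 → 12 bp
Sorted largest to smallest: 187, 64, 12 bp.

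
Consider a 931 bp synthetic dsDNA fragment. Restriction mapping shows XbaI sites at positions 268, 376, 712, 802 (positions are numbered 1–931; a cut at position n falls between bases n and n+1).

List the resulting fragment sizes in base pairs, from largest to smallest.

Linear molecule, 4 cuts → 5 fragments:
  268 − 0 = 268 bp
  376 − 268 = 108 bp
  712 − 376 = 336 bp
  802 − 712 = 90 bp
  931 − 802 = 129 bp
Sorted largest to smallest: 336, 268, 129, 108, 90 bp.

336, 268, 129, 108, 90 bp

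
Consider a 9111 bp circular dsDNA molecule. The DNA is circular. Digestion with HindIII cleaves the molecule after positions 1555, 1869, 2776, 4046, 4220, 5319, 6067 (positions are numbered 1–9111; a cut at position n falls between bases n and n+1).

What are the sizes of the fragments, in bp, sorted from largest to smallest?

Circular molecule, 7 cuts → 7 fragments:
  1869 − 1555 = 314 bp
  2776 − 1869 = 907 bp
  4046 − 2776 = 1270 bp
  4220 − 4046 = 174 bp
  5319 − 4220 = 1099 bp
  6067 − 5319 = 748 bp
  wrap: 9111 − 6067 + 1555 = 4599 bp
Sorted largest to smallest: 4599, 1270, 1099, 907, 748, 314, 174 bp.

4599, 1270, 1099, 907, 748, 314, 174 bp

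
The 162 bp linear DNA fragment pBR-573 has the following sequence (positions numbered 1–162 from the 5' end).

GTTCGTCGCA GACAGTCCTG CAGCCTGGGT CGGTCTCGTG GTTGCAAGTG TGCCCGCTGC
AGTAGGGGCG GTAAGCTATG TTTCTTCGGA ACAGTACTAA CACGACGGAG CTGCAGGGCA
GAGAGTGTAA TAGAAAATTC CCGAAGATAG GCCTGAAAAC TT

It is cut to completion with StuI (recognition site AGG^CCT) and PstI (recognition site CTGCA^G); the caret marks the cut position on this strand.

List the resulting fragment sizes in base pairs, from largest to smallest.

54, 39, 36, 22, 11 bp

The StuI site (AGGCCT) starts at position 149.
StuI cuts after base 3 of each site, so after position 151.
PstI sites (CTGCAG) start at positions 18, 57, 111.
PstI cuts after base 5 of each site (before the last base), so after positions 22, 61, 115.
Combined cut positions: 22, 61, 115, 151.
Linear molecule, 4 cuts → 5 fragments:
  1–22 → 22 bp
  23–61 → 39 bp
  62–115 → 54 bp
  116–151 → 36 bp
  152–162 → 11 bp
Sorted largest to smallest: 54, 39, 36, 22, 11 bp.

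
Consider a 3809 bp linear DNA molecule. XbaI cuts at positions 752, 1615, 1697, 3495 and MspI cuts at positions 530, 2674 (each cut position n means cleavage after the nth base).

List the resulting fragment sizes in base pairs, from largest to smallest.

Combined cut positions (sorted): 530, 752, 1615, 1697, 2674, 3495.
Linear molecule, 6 cuts → 7 fragments:
  530 − 0 = 530 bp
  752 − 530 = 222 bp
  1615 − 752 = 863 bp
  1697 − 1615 = 82 bp
  2674 − 1697 = 977 bp
  3495 − 2674 = 821 bp
  3809 − 3495 = 314 bp
Sorted largest to smallest: 977, 863, 821, 530, 314, 222, 82 bp.

977, 863, 821, 530, 314, 222, 82 bp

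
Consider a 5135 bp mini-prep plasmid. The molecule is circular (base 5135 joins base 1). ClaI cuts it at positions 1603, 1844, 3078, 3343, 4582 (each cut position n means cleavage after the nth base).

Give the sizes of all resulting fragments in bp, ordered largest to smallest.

2156, 1239, 1234, 265, 241 bp

Circular molecule, 5 cuts → 5 fragments:
  1844 − 1603 = 241 bp
  3078 − 1844 = 1234 bp
  3343 − 3078 = 265 bp
  4582 − 3343 = 1239 bp
  wrap: 5135 − 4582 + 1603 = 2156 bp
Sorted largest to smallest: 2156, 1239, 1234, 265, 241 bp.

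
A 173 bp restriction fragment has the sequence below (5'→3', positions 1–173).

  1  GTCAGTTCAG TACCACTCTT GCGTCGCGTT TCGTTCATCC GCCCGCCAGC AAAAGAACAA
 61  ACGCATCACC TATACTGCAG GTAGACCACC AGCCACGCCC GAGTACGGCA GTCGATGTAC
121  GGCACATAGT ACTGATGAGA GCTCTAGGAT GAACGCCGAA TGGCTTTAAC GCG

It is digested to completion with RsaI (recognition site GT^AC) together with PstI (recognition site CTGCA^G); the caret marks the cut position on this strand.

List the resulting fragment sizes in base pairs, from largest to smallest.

68, 43, 25, 14, 12, 11 bp

RsaI sites (GTAC) start at positions 10, 103, 117, 129.
RsaI cuts after base 2 of each site, so after positions 11, 104, 118, 130.
The PstI site (CTGCAG) starts at position 75.
PstI cuts after base 5 of each site (before the last base), so after position 79.
Combined cut positions: 11, 79, 104, 118, 130.
Linear molecule, 5 cuts → 6 fragments:
  1–11 → 11 bp
  12–79 → 68 bp
  80–104 → 25 bp
  105–118 → 14 bp
  119–130 → 12 bp
  131–173 → 43 bp
Sorted largest to smallest: 68, 43, 25, 14, 12, 11 bp.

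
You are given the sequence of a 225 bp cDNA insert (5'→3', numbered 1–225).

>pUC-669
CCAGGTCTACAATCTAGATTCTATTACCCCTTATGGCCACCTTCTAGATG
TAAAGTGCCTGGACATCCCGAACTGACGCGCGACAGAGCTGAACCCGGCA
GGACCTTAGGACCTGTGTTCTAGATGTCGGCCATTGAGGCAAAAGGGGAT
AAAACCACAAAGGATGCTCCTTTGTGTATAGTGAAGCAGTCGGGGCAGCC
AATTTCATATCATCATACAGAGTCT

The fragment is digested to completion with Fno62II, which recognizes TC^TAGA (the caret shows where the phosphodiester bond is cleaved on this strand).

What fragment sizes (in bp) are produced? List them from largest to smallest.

105, 76, 30, 14 bp

Fno62II sites (TCTAGA) start at positions 13, 43, 119.
Fno62II cuts after base 2 of each site, so after positions 14, 44, 120.
Linear molecule, 3 cuts → 4 fragments:
  1–14 → 14 bp
  15–44 → 30 bp
  45–120 → 76 bp
  121–225 → 105 bp
Sorted largest to smallest: 105, 76, 30, 14 bp.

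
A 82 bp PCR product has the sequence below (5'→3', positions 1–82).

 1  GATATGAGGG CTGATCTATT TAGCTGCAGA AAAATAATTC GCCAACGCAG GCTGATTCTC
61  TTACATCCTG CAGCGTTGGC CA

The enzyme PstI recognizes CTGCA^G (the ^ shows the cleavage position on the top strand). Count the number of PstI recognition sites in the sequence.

CTGCAG occurs starting at positions 24, 68.
PstI cuts at 2 sites.

2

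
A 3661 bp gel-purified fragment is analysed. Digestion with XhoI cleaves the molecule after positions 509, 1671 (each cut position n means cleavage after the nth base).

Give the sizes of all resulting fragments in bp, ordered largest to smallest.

1990, 1162, 509 bp

Linear molecule, 2 cuts → 3 fragments:
  509 − 0 = 509 bp
  1671 − 509 = 1162 bp
  3661 − 1671 = 1990 bp
Sorted largest to smallest: 1990, 1162, 509 bp.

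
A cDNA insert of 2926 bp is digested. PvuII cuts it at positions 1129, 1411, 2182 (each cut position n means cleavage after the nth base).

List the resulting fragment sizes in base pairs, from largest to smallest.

Linear molecule, 3 cuts → 4 fragments:
  1129 − 0 = 1129 bp
  1411 − 1129 = 282 bp
  2182 − 1411 = 771 bp
  2926 − 2182 = 744 bp
Sorted largest to smallest: 1129, 771, 744, 282 bp.

1129, 771, 744, 282 bp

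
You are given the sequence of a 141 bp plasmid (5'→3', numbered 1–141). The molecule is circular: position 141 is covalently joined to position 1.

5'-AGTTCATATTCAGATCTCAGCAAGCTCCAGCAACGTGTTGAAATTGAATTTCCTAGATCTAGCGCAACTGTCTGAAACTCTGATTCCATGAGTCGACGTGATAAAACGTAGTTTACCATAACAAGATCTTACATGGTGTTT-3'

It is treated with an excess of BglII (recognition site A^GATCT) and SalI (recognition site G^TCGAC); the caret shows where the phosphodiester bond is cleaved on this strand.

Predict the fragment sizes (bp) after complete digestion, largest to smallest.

43, 37, 32, 29 bp

BglII sites (AGATCT) start at positions 12, 55, 124.
BglII cuts after the first base of each site, so after positions 12, 55, 124.
The SalI site (GTCGAC) starts at position 92.
SalI cuts after the first base of each site, so after position 92.
Combined cut positions: 12, 55, 92, 124.
Circular molecule, 4 cuts → 4 fragments:
  13–55 → 43 bp
  56–92 → 37 bp
  93–124 → 32 bp
  125–141 then 1–12 → 17 + 12 = 29 bp
Sorted largest to smallest: 43, 37, 32, 29 bp.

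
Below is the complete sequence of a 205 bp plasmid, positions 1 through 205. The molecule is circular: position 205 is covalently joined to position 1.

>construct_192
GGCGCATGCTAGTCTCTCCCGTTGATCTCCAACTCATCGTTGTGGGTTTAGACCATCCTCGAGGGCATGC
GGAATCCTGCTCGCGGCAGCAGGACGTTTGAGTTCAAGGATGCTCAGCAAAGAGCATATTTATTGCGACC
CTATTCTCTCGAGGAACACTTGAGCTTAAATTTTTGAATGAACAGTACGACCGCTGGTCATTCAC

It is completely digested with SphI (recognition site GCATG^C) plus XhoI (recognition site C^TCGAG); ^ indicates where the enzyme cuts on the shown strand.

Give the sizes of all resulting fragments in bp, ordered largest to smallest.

SphI sites (GCATGC) start at positions 4, 65.
SphI cuts after base 5 of each site (before the last base), so after positions 8, 69.
XhoI sites (CTCGAG) start at positions 58, 148.
XhoI cuts after the first base of each site, so after positions 58, 148.
Combined cut positions: 8, 58, 69, 148.
Circular molecule, 4 cuts → 4 fragments:
  9–58 → 50 bp
  59–69 → 11 bp
  70–148 → 79 bp
  149–205 then 1–8 → 57 + 8 = 65 bp
Sorted largest to smallest: 79, 65, 50, 11 bp.

79, 65, 50, 11 bp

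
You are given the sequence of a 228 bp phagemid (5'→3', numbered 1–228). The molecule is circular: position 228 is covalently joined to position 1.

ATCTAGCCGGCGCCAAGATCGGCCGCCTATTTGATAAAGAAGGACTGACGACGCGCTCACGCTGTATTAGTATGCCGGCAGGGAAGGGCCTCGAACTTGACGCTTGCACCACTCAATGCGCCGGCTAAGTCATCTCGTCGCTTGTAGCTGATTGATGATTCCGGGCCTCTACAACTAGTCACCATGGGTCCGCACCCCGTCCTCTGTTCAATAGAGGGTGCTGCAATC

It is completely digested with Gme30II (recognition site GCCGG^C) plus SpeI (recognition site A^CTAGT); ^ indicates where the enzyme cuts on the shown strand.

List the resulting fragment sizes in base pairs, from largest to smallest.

Gme30II sites (GCCGGC) start at positions 6, 74, 120.
Gme30II cuts after base 5 of each site (before the last base), so after positions 10, 78, 124.
The SpeI site (ACTAGT) starts at position 174.
SpeI cuts after the first base of each site, so after position 174.
Combined cut positions: 10, 78, 124, 174.
Circular molecule, 4 cuts → 4 fragments:
  11–78 → 68 bp
  79–124 → 46 bp
  125–174 → 50 bp
  175–228 then 1–10 → 54 + 10 = 64 bp
Sorted largest to smallest: 68, 64, 50, 46 bp.

68, 64, 50, 46 bp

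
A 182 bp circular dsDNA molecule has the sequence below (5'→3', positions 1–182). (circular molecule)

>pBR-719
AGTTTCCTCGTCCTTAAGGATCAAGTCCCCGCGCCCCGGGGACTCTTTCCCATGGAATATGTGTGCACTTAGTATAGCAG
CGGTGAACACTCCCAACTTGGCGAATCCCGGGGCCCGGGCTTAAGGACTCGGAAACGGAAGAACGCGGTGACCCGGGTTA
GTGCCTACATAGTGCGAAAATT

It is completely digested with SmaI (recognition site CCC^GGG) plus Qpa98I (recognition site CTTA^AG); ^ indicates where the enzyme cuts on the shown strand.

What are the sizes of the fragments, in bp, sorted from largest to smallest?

72, 44, 31, 21, 7, 7 bp

SmaI sites (CCCGGG) start at positions 35, 107, 114, 152.
SmaI cuts after base 3 of each site, so after positions 37, 109, 116, 154.
Qpa98I sites (CTTAAG) start at positions 13, 120.
Qpa98I cuts after base 4 of each site, so after positions 16, 123.
Combined cut positions: 16, 37, 109, 116, 123, 154.
Circular molecule, 6 cuts → 6 fragments:
  17–37 → 21 bp
  38–109 → 72 bp
  110–116 → 7 bp
  117–123 → 7 bp
  124–154 → 31 bp
  155–182 then 1–16 → 28 + 16 = 44 bp
Sorted largest to smallest: 72, 44, 31, 21, 7, 7 bp.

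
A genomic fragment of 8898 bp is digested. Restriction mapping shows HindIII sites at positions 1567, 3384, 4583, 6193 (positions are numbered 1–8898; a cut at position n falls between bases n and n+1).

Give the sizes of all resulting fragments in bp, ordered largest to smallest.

Linear molecule, 4 cuts → 5 fragments:
  1567 − 0 = 1567 bp
  3384 − 1567 = 1817 bp
  4583 − 3384 = 1199 bp
  6193 − 4583 = 1610 bp
  8898 − 6193 = 2705 bp
Sorted largest to smallest: 2705, 1817, 1610, 1567, 1199 bp.

2705, 1817, 1610, 1567, 1199 bp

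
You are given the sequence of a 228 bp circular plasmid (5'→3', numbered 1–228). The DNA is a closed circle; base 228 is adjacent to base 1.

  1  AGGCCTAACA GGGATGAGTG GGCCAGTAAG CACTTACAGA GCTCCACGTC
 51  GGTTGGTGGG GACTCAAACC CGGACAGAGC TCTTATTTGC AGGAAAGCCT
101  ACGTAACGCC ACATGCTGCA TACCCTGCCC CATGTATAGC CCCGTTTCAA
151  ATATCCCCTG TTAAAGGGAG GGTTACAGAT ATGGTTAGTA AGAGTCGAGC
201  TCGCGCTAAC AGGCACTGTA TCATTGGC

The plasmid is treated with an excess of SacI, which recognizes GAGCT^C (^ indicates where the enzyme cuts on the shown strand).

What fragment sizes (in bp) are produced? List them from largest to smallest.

120, 70, 38 bp

SacI sites (GAGCTC) start at positions 39, 77, 197.
SacI cuts after base 5 of each site (before the last base), so after positions 43, 81, 201.
Circular molecule, 3 cuts → 3 fragments:
  44–81 → 38 bp
  82–201 → 120 bp
  202–228 then 1–43 → 27 + 43 = 70 bp
Sorted largest to smallest: 120, 70, 38 bp.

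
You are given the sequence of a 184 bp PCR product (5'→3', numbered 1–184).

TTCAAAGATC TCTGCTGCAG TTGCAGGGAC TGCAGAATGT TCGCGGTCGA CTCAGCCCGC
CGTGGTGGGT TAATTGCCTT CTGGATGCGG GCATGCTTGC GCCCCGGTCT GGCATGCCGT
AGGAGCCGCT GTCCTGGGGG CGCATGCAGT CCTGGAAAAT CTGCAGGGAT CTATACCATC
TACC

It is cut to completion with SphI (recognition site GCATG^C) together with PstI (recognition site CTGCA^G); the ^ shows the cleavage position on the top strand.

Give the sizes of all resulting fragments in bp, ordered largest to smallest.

61, 30, 21, 19, 19, 19, 15 bp

SphI sites (GCATGC) start at positions 91, 112, 142.
SphI cuts after base 5 of each site (before the last base), so after positions 95, 116, 146.
PstI sites (CTGCAG) start at positions 15, 30, 161.
PstI cuts after base 5 of each site (before the last base), so after positions 19, 34, 165.
Combined cut positions: 19, 34, 95, 116, 146, 165.
Linear molecule, 6 cuts → 7 fragments:
  1–19 → 19 bp
  20–34 → 15 bp
  35–95 → 61 bp
  96–116 → 21 bp
  117–146 → 30 bp
  147–165 → 19 bp
  166–184 → 19 bp
Sorted largest to smallest: 61, 30, 21, 19, 19, 19, 15 bp.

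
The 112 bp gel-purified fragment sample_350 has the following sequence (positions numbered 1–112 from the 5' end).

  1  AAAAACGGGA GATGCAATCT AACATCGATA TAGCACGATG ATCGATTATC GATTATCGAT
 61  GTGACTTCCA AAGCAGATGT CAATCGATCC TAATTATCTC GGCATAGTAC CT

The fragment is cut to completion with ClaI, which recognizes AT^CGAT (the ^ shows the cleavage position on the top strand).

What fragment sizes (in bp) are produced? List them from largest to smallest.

ClaI sites (ATCGAT) start at positions 24, 41, 48, 55, 83.
ClaI cuts after base 2 of each site, so after positions 25, 42, 49, 56, 84.
Linear molecule, 5 cuts → 6 fragments:
  1–25 → 25 bp
  26–42 → 17 bp
  43–49 → 7 bp
  50–56 → 7 bp
  57–84 → 28 bp
  85–112 → 28 bp
Sorted largest to smallest: 28, 28, 25, 17, 7, 7 bp.

28, 28, 25, 17, 7, 7 bp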